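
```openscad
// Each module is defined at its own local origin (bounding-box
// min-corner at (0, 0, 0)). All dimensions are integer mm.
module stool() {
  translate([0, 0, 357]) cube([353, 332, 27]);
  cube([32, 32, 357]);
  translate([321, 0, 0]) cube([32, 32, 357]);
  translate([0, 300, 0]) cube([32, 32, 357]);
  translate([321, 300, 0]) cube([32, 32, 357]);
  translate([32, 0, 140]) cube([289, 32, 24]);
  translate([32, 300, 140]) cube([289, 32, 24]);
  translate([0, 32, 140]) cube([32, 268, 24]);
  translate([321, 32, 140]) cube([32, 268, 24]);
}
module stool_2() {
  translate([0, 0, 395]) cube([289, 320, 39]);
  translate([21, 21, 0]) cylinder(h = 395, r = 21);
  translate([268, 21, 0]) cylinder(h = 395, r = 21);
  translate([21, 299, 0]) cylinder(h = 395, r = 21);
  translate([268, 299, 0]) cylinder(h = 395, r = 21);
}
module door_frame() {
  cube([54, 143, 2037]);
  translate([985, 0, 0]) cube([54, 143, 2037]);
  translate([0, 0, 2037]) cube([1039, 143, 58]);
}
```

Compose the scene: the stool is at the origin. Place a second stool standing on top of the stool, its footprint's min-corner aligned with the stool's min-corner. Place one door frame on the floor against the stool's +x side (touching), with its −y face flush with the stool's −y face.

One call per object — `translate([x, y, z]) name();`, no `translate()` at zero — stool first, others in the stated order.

stool();
translate([0, 0, 384]) stool_2();
translate([353, 0, 0]) door_frame();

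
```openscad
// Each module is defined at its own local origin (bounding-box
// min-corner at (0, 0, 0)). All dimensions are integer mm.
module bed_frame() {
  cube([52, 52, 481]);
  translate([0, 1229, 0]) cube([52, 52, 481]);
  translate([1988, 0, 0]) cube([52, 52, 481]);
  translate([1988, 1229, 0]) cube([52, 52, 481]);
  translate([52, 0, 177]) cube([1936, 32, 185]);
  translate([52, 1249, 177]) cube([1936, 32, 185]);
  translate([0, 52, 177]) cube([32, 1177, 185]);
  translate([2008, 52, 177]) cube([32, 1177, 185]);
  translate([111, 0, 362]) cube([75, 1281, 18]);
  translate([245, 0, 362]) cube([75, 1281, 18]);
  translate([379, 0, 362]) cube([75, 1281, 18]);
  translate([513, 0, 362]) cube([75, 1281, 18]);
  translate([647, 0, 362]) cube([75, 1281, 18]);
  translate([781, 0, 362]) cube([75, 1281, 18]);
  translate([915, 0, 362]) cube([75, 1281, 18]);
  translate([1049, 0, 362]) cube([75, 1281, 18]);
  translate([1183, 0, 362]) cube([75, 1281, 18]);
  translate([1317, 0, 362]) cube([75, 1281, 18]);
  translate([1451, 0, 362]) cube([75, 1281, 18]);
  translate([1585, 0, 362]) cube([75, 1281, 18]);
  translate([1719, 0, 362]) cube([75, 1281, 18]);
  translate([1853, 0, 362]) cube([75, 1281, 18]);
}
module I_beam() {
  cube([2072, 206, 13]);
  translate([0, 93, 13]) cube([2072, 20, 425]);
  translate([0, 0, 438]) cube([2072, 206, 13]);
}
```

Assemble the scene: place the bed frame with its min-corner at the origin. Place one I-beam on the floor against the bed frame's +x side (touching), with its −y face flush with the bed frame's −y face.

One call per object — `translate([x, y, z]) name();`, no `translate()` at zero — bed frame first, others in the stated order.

bed_frame();
translate([2040, 0, 0]) I_beam();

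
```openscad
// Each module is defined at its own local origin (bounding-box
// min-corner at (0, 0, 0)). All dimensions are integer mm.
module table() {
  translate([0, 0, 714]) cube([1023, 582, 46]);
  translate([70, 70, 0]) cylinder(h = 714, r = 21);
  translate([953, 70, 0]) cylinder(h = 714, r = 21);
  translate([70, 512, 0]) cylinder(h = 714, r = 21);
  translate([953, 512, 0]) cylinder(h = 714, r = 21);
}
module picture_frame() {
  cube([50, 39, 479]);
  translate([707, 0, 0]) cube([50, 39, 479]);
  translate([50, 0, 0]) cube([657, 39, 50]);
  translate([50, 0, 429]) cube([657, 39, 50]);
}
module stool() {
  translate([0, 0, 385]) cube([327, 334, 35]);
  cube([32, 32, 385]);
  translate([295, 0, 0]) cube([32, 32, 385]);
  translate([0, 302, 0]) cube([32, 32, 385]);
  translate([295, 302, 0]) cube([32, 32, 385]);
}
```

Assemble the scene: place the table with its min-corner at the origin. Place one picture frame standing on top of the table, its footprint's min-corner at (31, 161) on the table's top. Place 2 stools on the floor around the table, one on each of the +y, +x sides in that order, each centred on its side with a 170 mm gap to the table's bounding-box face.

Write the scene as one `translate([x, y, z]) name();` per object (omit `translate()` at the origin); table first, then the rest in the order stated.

table();
translate([31, 161, 760]) picture_frame();
translate([348, 752, 0]) stool();
translate([1193, 124, 0]) stool();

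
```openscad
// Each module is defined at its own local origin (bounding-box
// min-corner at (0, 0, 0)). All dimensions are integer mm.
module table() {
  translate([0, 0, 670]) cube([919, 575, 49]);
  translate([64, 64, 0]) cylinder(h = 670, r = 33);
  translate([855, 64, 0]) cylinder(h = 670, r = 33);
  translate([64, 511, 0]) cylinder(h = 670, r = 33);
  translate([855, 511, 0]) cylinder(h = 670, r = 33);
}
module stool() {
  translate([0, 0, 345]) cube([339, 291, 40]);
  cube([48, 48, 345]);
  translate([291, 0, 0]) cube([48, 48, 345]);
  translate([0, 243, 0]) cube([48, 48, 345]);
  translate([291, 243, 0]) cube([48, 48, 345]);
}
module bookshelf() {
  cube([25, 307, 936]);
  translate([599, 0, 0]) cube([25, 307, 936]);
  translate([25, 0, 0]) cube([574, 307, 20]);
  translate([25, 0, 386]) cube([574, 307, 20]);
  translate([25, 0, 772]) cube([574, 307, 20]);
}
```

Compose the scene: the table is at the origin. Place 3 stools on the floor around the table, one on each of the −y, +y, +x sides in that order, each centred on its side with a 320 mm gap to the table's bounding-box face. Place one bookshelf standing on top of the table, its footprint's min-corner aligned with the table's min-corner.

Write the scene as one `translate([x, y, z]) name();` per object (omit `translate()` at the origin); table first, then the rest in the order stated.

table();
translate([290, -611, 0]) stool();
translate([290, 895, 0]) stool();
translate([1239, 142, 0]) stool();
translate([0, 0, 719]) bookshelf();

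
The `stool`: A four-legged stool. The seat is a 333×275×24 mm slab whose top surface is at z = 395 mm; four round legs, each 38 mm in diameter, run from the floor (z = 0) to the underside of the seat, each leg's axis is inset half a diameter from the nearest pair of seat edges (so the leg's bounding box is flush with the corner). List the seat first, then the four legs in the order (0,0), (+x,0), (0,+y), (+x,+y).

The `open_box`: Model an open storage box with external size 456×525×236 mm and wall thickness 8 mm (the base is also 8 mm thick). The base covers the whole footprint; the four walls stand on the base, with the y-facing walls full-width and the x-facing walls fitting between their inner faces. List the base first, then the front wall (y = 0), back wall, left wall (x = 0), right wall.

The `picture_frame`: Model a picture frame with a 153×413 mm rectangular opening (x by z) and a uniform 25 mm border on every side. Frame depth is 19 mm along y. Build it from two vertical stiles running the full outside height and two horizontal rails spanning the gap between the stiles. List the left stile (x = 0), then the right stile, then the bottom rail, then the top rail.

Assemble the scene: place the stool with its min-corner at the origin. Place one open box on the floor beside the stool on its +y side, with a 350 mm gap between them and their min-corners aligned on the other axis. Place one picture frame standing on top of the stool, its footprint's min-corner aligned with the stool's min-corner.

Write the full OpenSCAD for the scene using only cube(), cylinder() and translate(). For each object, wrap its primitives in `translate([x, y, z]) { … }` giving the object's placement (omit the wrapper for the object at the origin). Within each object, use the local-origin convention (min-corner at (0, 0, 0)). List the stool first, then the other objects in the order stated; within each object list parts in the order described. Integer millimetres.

translate([0, 0, 371]) cube([333, 275, 24]);
translate([19, 19, 0]) cylinder(h = 371, r = 19);
translate([314, 19, 0]) cylinder(h = 371, r = 19);
translate([19, 256, 0]) cylinder(h = 371, r = 19);
translate([314, 256, 0]) cylinder(h = 371, r = 19);
translate([0, 625, 0]) {
  cube([456, 525, 8]);
  translate([0, 0, 8]) cube([456, 8, 228]);
  translate([0, 517, 8]) cube([456, 8, 228]);
  translate([0, 8, 8]) cube([8, 509, 228]);
  translate([448, 8, 8]) cube([8, 509, 228]);
}
translate([0, 0, 395]) {
  cube([25, 19, 463]);
  translate([178, 0, 0]) cube([25, 19, 463]);
  translate([25, 0, 0]) cube([153, 19, 25]);
  translate([25, 0, 438]) cube([153, 19, 25]);
}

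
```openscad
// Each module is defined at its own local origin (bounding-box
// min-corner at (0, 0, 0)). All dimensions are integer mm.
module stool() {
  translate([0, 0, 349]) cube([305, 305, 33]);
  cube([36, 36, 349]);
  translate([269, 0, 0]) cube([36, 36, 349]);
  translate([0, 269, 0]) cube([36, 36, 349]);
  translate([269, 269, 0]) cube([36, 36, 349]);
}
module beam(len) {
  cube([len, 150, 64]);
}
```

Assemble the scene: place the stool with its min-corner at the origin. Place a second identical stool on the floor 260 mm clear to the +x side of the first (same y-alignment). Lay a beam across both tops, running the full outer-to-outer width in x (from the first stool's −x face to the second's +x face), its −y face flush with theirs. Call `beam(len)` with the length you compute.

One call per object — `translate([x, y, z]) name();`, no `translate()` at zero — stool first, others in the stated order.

stool();
translate([565, 0, 0]) stool();
translate([0, 0, 382]) beam(870);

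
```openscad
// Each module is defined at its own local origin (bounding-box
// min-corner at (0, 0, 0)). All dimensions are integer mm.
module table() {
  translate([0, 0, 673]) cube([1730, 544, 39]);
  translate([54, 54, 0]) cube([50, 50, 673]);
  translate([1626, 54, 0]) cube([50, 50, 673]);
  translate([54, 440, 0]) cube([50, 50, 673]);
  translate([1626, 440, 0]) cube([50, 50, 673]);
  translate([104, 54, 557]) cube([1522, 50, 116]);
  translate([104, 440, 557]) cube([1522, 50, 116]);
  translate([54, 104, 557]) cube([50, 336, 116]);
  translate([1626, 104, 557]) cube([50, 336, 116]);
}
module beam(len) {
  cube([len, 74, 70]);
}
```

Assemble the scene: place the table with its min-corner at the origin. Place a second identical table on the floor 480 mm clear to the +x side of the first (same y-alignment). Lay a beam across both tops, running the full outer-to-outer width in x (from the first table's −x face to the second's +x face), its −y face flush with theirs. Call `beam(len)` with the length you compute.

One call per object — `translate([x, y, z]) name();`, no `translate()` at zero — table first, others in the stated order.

table();
translate([2210, 0, 0]) table();
translate([0, 0, 712]) beam(3940);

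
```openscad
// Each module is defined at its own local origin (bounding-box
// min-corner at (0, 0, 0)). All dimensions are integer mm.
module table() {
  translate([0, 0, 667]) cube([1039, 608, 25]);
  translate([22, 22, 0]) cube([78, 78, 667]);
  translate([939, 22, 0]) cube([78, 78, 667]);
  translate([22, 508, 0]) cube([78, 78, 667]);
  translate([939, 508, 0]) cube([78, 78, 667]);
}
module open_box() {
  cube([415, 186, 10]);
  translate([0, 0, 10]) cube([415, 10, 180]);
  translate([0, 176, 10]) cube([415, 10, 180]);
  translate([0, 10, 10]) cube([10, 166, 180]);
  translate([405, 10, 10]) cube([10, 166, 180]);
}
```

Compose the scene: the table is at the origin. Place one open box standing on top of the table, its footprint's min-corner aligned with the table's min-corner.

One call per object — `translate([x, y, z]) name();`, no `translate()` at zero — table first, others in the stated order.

table();
translate([0, 0, 692]) open_box();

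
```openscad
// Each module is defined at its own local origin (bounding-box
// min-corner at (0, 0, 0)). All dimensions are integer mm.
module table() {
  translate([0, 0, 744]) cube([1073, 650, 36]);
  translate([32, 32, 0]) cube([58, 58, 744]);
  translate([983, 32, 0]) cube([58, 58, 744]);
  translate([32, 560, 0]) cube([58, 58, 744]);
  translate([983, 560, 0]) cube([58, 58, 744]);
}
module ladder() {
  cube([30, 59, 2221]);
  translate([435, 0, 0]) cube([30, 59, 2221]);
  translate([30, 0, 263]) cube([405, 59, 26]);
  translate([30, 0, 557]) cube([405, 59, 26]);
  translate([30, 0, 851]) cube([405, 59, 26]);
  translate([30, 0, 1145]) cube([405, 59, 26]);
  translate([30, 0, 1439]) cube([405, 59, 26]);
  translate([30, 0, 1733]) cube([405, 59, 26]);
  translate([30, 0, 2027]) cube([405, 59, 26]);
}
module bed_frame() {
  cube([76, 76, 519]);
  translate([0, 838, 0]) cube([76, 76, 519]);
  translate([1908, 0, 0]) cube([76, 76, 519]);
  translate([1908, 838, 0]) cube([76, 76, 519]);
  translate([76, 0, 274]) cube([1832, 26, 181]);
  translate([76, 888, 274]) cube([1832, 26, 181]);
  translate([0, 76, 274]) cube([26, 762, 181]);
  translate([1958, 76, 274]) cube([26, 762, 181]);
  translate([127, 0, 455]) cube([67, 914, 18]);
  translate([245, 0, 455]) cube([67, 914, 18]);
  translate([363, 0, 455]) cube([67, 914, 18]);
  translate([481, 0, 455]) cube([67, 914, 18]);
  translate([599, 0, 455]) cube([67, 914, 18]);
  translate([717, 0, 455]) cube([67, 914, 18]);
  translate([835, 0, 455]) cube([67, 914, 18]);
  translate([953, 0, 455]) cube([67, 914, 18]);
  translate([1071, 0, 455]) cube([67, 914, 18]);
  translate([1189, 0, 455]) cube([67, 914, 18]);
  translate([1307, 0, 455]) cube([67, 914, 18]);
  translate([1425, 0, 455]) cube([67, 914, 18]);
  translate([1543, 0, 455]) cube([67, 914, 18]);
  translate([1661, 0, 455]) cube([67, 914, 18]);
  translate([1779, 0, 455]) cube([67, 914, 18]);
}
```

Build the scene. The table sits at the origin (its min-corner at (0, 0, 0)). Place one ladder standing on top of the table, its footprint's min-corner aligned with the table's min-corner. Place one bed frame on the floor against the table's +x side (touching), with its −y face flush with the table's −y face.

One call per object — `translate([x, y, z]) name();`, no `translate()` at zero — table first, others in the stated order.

table();
translate([0, 0, 780]) ladder();
translate([1073, 0, 0]) bed_frame();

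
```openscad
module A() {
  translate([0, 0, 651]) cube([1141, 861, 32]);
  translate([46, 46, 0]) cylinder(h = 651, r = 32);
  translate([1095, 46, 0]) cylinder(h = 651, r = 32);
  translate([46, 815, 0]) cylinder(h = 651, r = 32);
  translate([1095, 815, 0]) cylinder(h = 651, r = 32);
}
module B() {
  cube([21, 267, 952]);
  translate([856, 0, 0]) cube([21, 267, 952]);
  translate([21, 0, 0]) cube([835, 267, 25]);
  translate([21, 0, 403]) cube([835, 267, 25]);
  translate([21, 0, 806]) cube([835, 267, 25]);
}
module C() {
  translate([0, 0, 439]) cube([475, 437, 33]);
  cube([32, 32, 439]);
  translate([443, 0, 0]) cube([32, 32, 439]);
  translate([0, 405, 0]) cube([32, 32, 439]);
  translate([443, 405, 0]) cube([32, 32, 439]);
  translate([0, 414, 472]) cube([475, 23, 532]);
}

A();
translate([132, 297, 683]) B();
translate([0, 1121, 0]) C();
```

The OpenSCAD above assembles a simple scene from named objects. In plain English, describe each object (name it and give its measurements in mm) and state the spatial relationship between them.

A is a table: top 1141 mm (x) × 861 mm (y), 32 mm thick, upper face at z = 683 mm, on four round legs of 64 mm diameter, each leg's bounding box inset 14 mm from the nearest pair of top edges, running from z = 0 to the bottom of the top.

B is a bookshelf 877 mm wide overall, 267 mm deep and 952 mm tall. The two sides are 21 mm thick vertical panels. 3 horizontal shelves of 25 mm thickness span between the inner faces of the sides; the lowest shelf sits on the floor and shelves are stacked with a clear vertical gap of 378 mm between each pair.

C is a chair. The seat is a 475×437×33 mm slab with its top at z = 472 mm, on four 32×32 mm corner legs (flush with the seat edges, standing on z = 0). A flat backrest 23 mm thick, 532 mm tall, spans the full seat width and rises from the seat top along its +y edge, rear face flush with the rear of the seat.

The bookshelf is on top of the table, centred. The chair is on the floor beside the table on its +y side.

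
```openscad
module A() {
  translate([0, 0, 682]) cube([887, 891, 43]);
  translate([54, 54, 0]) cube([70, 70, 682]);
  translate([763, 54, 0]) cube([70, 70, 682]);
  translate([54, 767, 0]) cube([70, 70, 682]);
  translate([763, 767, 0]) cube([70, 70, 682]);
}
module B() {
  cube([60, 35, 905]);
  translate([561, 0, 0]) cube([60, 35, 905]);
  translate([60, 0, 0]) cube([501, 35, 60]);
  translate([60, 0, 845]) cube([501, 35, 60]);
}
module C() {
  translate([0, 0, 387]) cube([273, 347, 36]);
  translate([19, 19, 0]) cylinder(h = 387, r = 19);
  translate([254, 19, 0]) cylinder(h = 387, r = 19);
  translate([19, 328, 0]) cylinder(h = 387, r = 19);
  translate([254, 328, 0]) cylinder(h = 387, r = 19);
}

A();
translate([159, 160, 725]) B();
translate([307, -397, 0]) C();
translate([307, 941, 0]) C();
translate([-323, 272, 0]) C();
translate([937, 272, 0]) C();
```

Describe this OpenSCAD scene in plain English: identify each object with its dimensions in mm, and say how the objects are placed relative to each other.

A is a table: top 887 mm (x) × 891 mm (y), 43 mm thick, upper face at z = 725 mm, on four 70×70 mm square legs, each inset 54 mm from the nearest pair of top edges, running from z = 0 to the bottom of the top.

B is a rectangular picture frame lying in the x–z plane (depth along y). The opening is 501 mm wide (x) by 785 mm tall (z), surrounded by a border 60 mm wide on all four sides. The frame is 35 mm deep and is made of two full-height vertical stiles with two horizontal rails fitted between them.

C is a four-legged stool. The seat is 273×347 mm, 36 mm thick, top at z = 423 mm. It stands on four round legs, each 38 mm in diameter, from z = 0 to the seat underside, each leg's axis is inset half a diameter from the nearest pair of seat edges (so the leg's bounding box is flush with the corner).

The picture frame is on top of the table. Four stools sit around the table at the −y, +y, −x, +x sides.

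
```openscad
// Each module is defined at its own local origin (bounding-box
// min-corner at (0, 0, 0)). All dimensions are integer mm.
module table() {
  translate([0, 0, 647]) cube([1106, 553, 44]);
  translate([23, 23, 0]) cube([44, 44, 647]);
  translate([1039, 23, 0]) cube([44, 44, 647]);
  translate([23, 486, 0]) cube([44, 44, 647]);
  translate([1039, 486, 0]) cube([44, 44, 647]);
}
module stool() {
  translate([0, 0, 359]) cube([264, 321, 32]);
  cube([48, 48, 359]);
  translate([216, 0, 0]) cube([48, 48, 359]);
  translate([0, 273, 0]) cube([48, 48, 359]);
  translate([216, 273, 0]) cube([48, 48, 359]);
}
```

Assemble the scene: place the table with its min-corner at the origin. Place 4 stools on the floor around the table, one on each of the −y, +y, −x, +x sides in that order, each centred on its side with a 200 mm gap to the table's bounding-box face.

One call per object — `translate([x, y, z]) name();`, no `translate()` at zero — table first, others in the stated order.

table();
translate([421, -521, 0]) stool();
translate([421, 753, 0]) stool();
translate([-464, 116, 0]) stool();
translate([1306, 116, 0]) stool();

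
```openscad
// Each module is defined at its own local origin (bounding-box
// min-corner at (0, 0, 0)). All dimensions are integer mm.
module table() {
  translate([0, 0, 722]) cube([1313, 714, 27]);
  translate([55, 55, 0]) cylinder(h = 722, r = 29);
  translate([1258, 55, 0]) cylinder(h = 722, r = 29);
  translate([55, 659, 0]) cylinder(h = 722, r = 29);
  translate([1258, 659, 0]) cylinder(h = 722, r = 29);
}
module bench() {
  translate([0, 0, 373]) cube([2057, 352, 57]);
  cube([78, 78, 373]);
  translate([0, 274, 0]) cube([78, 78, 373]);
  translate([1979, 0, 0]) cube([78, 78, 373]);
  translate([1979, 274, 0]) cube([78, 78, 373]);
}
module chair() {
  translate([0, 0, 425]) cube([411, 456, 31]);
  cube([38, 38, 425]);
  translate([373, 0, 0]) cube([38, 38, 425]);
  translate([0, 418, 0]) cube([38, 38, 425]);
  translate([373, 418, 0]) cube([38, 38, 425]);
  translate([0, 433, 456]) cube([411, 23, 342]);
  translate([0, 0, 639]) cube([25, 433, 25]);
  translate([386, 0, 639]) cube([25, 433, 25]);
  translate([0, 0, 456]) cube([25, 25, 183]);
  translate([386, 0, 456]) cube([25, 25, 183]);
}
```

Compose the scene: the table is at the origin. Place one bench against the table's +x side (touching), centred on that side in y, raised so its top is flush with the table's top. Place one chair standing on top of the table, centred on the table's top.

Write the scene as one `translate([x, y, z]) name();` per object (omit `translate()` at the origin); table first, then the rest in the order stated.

table();
translate([1313, 181, 319]) bench();
translate([451, 129, 749]) chair();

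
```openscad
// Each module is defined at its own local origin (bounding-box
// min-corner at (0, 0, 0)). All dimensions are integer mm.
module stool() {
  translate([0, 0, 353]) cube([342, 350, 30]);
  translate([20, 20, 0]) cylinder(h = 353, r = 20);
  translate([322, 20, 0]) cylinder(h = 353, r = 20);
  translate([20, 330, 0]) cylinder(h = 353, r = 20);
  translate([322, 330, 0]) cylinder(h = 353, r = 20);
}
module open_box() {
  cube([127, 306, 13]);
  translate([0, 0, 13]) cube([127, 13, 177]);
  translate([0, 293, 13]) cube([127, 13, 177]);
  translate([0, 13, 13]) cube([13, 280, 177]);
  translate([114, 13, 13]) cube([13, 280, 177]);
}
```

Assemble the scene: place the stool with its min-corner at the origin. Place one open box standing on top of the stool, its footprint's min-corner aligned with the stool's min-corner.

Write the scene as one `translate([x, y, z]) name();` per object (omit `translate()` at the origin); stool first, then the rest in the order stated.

stool();
translate([0, 0, 383]) open_box();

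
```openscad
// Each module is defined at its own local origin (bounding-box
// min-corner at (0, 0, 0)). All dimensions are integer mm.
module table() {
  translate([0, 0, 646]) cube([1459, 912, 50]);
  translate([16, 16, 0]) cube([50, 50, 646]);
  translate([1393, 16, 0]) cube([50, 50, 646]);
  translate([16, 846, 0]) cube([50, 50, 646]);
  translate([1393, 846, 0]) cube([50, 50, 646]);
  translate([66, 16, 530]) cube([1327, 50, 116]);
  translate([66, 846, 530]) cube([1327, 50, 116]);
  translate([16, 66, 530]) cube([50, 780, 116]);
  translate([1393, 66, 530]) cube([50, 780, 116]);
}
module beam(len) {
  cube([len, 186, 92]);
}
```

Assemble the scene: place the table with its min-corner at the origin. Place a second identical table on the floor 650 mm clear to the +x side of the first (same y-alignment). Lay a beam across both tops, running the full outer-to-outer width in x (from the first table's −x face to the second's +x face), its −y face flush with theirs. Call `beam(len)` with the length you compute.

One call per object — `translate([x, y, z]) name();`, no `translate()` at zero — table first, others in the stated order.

table();
translate([2109, 0, 0]) table();
translate([0, 0, 696]) beam(3568);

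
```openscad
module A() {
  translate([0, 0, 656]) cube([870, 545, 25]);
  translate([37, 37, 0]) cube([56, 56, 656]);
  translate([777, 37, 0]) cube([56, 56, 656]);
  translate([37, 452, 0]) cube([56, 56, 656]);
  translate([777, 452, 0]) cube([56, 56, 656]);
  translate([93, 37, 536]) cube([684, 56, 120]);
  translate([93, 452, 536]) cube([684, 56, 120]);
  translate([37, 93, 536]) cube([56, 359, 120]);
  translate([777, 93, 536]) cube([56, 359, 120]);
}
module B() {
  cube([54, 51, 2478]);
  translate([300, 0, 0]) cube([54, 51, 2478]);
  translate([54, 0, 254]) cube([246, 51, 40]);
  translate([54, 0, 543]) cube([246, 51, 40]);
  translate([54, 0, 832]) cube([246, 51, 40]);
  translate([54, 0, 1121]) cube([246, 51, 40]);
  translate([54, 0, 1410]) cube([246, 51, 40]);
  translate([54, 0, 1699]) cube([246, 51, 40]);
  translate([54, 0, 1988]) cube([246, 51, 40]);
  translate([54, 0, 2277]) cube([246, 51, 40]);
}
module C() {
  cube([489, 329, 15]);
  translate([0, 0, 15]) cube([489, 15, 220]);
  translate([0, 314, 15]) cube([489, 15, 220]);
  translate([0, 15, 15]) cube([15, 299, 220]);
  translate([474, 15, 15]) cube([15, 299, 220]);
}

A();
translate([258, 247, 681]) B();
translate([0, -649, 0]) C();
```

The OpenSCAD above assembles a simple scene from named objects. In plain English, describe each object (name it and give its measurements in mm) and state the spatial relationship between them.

A is a rectangular dining table. The top is 870×545×25 mm with its upper surface at z = 681 mm. It stands on four 56×56 mm square legs, each inset 37 mm from the nearest pair of top edges, running from the floor to the underside of the top. Four apron rails, 56 mm thick and 120 mm tall, run between adjacent legs with their top edges flush with the underside of the top and their outer faces flush with the legs' outer faces.

B is a straight ladder. Two 54×51 mm vertical rails, 2478 mm tall, stand 354 mm apart (outside-to-outside) with their front faces coplanar on the −y side. 8 rungs, each 51 mm deep and 40 mm tall, span between the inner faces of the rails, front faces flush with the rails. The lowest rung's underside is at z = 254 mm and rungs are spaced 289 mm apart (underside to underside).

C is an open-topped rectangular box: outside dimensions 489×329×235 mm, with a uniform wall and base thickness of 15 mm. The base is a full 489×329 slab on the floor; four walls sit on top of the base. The front and back walls (the −y and +y sides) span the full width; the two side walls fit between them.

The ladder is on top of the table, centred. The open box is on the floor beside the table on its −y side.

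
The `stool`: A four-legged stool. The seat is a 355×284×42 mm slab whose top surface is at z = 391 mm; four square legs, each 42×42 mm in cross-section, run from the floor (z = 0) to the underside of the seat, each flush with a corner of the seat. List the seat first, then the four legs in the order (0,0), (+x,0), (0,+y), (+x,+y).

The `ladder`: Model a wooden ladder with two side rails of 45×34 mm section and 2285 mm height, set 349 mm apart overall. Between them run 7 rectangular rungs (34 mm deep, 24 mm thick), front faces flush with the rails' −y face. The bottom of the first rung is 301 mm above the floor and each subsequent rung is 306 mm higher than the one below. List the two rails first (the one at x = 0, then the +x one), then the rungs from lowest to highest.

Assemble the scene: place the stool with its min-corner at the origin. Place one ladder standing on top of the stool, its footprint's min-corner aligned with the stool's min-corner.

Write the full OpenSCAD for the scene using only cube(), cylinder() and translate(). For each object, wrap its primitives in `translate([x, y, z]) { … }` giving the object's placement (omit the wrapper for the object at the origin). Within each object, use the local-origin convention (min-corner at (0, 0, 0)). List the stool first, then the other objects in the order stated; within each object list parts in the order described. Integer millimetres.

translate([0, 0, 349]) cube([355, 284, 42]);
cube([42, 42, 349]);
translate([313, 0, 0]) cube([42, 42, 349]);
translate([0, 242, 0]) cube([42, 42, 349]);
translate([313, 242, 0]) cube([42, 42, 349]);
translate([0, 0, 391]) {
  cube([45, 34, 2285]);
  translate([304, 0, 0]) cube([45, 34, 2285]);
  translate([45, 0, 301]) cube([259, 34, 24]);
  translate([45, 0, 607]) cube([259, 34, 24]);
  translate([45, 0, 913]) cube([259, 34, 24]);
  translate([45, 0, 1219]) cube([259, 34, 24]);
  translate([45, 0, 1525]) cube([259, 34, 24]);
  translate([45, 0, 1831]) cube([259, 34, 24]);
  translate([45, 0, 2137]) cube([259, 34, 24]);
}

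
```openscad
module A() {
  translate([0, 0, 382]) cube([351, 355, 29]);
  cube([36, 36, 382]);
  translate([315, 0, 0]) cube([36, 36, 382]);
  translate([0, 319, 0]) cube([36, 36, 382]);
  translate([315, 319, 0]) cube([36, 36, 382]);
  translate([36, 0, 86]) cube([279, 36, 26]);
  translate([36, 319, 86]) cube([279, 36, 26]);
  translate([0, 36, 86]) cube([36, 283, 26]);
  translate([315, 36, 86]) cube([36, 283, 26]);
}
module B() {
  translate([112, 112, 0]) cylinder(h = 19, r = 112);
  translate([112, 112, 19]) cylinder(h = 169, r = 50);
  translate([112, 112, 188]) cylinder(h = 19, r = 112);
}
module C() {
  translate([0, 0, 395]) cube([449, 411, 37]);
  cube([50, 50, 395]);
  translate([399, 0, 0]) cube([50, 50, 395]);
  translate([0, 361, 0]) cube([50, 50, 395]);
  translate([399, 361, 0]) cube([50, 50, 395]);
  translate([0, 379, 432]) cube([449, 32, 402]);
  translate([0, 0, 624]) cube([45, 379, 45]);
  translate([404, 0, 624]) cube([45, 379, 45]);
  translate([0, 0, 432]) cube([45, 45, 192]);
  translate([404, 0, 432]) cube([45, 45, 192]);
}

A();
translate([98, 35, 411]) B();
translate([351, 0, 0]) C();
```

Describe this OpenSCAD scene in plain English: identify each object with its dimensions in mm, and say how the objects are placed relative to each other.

A is a four-legged stool. The seat is 351×355 mm, 29 mm thick, top at z = 411 mm. It stands on four square legs, each 36×36 mm in cross-section, from z = 0 to the seat underside, each flush with a corner of the seat. Four stretchers, 36 mm wide and 26 mm tall, connect adjacent legs with their undersides at z = 86 mm, each running between the inner faces of the legs it joins and aligned with the legs' outer faces on the other axis.

B is a spool: two coaxial disc flanges of radius 112 mm and thickness 19 mm, joined by a core cylinder of radius 50 mm and height 169 mm. The lower flange rests on z = 0 and the three cylinders share a vertical axis.

C is a chair: 449×411 mm seat, 37 mm thick, top at z = 432 mm, on four 50 mm square corner legs flush with the seat edges. A 32 mm thick backrest slab spans the full seat width, extending 402 mm above the seat top, its back face flush with the seat's +y edge. Two armrests of 45×45 mm section run along each side from the seat's front edge to the front of the backrest, top faces 237 mm above the seat top and outer faces flush with the seat's x-edges; a 45×45 mm post under the front of each armrest stands on the seat at the front corner.

The spool is on top of the stool. The chair is against the stool's +x side, with their −y faces flush.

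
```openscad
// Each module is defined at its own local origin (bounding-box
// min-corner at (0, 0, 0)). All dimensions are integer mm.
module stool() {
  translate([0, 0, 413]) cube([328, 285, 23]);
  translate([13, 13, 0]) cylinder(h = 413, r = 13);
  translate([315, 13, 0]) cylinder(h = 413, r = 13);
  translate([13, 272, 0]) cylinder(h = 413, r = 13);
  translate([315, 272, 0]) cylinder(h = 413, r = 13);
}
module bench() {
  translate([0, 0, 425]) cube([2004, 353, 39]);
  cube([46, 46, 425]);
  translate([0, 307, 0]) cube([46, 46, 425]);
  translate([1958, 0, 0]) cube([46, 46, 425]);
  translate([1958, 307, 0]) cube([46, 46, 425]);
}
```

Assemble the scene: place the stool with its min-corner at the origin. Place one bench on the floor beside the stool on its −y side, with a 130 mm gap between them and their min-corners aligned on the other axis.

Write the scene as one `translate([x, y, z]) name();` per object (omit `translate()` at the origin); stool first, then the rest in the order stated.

stool();
translate([0, -483, 0]) bench();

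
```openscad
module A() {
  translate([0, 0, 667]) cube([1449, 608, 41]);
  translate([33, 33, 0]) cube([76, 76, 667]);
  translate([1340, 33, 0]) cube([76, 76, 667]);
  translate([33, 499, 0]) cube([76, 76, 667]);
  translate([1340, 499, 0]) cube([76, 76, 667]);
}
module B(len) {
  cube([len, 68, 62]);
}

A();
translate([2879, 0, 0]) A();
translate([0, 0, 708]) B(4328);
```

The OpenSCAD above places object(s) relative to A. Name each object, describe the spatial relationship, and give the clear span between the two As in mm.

Second table starts at x = 2879; first ends at x = 1449; clear span = 2879 − 1449 = 1430 mm.

A is a table. B is a beam. A beam spans the tops of two tables. The clear span between the two tables is 1430 mm.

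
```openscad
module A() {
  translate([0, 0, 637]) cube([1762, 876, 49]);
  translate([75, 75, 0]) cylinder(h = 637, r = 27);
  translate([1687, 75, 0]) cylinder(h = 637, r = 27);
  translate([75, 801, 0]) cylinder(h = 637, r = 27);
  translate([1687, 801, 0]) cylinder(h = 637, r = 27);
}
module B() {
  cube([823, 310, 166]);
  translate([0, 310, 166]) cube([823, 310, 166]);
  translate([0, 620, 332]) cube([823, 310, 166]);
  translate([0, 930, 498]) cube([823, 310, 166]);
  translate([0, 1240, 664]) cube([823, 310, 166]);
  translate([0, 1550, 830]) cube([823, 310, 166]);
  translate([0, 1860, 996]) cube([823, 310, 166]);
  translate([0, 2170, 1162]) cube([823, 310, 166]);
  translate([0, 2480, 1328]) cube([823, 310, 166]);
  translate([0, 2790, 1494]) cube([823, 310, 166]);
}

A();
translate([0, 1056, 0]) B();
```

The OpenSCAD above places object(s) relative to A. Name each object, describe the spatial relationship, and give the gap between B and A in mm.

The staircase's nearest face is 180 mm from the table's +y face.

A is a table. B is a staircase. The staircase is on the floor beside the table on its +y side. The gap between the staircase and the table is 180 mm.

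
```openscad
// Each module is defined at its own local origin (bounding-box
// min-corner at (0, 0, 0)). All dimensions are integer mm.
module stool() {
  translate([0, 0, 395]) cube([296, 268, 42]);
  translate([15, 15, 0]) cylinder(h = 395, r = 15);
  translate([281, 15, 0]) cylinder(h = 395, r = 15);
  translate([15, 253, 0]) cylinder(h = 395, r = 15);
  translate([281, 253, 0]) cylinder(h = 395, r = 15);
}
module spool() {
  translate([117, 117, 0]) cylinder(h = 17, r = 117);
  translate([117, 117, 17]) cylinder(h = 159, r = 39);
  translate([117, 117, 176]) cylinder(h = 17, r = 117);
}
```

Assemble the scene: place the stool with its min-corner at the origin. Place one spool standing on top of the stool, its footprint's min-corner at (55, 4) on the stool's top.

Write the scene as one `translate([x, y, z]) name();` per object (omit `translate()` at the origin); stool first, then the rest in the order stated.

stool();
translate([55, 4, 437]) spool();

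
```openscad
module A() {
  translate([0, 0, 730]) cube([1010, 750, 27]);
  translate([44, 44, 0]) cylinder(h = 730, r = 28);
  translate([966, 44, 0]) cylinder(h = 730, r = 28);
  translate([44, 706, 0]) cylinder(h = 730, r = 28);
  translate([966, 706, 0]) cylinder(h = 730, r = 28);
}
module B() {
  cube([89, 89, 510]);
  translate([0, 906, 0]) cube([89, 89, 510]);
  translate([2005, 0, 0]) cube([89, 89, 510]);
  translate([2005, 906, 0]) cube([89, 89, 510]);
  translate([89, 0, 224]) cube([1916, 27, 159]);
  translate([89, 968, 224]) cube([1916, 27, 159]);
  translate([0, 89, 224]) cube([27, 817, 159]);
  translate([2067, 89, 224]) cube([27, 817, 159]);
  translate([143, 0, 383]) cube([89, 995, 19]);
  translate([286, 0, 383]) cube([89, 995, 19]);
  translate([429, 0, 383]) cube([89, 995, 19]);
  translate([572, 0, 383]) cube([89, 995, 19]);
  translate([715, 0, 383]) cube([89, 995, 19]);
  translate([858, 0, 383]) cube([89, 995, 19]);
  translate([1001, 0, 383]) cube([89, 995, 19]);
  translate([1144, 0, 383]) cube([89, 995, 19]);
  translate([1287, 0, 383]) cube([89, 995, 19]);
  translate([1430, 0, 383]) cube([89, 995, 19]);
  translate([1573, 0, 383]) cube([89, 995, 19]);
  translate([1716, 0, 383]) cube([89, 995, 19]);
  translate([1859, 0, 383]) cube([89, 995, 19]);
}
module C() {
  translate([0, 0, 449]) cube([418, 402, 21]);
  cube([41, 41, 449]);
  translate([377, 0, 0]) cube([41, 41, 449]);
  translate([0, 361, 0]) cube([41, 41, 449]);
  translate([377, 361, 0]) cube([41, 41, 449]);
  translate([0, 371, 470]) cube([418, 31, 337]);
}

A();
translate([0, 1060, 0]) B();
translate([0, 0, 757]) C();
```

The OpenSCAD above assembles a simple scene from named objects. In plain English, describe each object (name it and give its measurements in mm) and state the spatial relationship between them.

A is a table with a 1010×750 mm rectangular top, 27 mm thick, top surface at z = 757 mm, supported by four round legs of 56 mm diameter, each leg's bounding box inset 16 mm from the nearest pair of top edges, running from the floor.

B is a bed frame 2094 mm long (x) by 995 mm wide (y). Four 89×89 mm corner posts, 510 mm tall, at the corners of the footprint. Four rails of 27 mm thickness and 159 mm height run between adjacent posts with their undersides at z = 224 mm, their outer faces flush with the outside of the frame (the two x-running rails run between the posts' inner faces; the two y-running rails run between the posts' inner faces). 13 slats, each 89 mm wide (x) and 19 mm thick, lie across the top of the two x-running rails, running the full 995 mm width of the frame in y; the slats are evenly spaced along x between the inner faces of the end posts with equal gaps (rounded down to the nearest mm) at the −x end and between each pair — any rounding remainder accumulates at the +x end.

C is a chair: 418×402 mm seat, 21 mm thick, top at z = 470 mm, on four 41 mm square corner legs flush with the seat edges. A 31 mm thick backrest slab spans the full seat width, extending 337 mm above the seat top, its back face flush with the seat's +y edge.

The bed frame is on the floor beside the table on its +y side. The chair is on top of the table.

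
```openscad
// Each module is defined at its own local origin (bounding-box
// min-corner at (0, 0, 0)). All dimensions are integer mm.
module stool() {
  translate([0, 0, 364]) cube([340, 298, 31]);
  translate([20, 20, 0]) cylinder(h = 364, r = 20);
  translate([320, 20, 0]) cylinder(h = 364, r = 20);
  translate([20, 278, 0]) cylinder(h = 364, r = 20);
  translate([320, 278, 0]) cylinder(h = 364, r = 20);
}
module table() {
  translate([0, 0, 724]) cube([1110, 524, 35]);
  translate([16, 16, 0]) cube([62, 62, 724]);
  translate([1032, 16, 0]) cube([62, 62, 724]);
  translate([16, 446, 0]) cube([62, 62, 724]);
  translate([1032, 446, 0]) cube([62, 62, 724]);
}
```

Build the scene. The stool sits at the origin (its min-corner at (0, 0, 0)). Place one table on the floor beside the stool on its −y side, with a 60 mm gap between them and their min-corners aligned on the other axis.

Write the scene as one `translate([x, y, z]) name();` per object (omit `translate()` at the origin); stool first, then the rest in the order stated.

stool();
translate([0, -584, 0]) table();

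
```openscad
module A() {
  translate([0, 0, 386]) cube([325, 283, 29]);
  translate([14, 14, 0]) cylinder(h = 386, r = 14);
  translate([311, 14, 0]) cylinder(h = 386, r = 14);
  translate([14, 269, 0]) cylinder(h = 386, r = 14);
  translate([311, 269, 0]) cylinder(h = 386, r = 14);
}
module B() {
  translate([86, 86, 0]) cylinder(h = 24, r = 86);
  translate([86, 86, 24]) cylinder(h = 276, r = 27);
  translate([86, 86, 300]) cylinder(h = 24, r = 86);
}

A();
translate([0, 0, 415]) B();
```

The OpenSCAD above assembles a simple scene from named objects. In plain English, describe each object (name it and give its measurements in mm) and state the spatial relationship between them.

A is a simple wooden stool: a rectangular seat 325 mm (x) by 283 mm (y), 29 mm thick, top face at z = 415 mm, on four round legs, each 28 mm in diameter. The legs rest on z = 0, each leg's axis is inset half a diameter from the nearest pair of seat edges (so the leg's bounding box is flush with the corner).

B is a spool: two coaxial disc flanges of radius 86 mm and thickness 24 mm, joined by a core cylinder of radius 27 mm and height 276 mm. The lower flange rests on z = 0 and the three cylinders share a vertical axis.

The spool is on top of the stool.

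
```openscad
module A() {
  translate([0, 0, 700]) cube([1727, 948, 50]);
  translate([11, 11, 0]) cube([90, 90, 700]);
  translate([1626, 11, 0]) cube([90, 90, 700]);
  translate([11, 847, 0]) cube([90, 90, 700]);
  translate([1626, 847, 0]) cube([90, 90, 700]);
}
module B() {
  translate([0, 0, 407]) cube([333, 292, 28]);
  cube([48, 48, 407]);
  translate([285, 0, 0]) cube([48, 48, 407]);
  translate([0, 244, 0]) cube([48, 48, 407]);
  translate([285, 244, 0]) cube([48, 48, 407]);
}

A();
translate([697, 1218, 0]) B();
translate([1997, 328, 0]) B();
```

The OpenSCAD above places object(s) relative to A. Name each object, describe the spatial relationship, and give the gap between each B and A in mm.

Each stool's nearest face is 270 mm from the table's bounding box.

A is a table. B is a stool. Two stools sit around the table at the +y, +x sides. The gap between each stool and the table is 270 mm.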